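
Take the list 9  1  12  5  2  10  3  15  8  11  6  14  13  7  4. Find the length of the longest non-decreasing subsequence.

Let dp[i] be the length of the longest such subsequence ending at index i:
i:      1  2  3  4  5  6  7  8  9 10 11 12 13 14 15
a[i]:   9  1 12  5  2 10  3 15  8 11  6 14 13  7  4
dp:     1  1  2  2  2  3  3  4  4  5  4  6  6  5  4
Maximum dp value is 6.

6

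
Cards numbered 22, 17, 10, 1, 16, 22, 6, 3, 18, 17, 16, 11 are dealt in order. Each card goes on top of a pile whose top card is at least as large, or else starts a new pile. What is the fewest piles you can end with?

The minimum number of non-increasing subsequences covering a sequence equals the length of its longest strictly increasing subsequence.
LIS length is 3 (e.g. 10, 16, 22), so 3 piles are needed.

3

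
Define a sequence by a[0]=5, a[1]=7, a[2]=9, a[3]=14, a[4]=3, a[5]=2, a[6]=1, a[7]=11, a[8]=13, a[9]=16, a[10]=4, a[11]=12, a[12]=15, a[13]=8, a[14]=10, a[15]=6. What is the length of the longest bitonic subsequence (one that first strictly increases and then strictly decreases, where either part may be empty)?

inc[i] = longest strictly increasing subsequence ending at i; dec[i] = longest strictly decreasing subsequence starting at i:
i:      0  1  2  3  4  5  6  7  8  9 10 11 12 13 14 15
a[i]:   5  7  9 14  3  2  1 11 13 16  4 12 15  8 10  6
inc:    1  2  3  4  1  1  1  4  5  6  2  5  6  3  4  3
dec:    4  4  4  5  3  2  1  3  4  4  1  3  3  2  2  1
Best peak at i=9 (value 16): inc=6, dec=4, length 6+4−1 = 9.

9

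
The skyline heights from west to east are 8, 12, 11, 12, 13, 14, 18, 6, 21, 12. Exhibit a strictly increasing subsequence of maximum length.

Patience tails give the LIS length; then backtrack through the dp parents:
8 → extends → [8]
12 → extends → [8, 12]
11 → replaces 12 → [8, 11]
12 → extends → [8, 11, 12]
13 → extends → [8, 11, 12, 13]
14 → extends → [8, 11, 12, 13, 14]
18 → extends → [8, 11, 12, 13, 14, 18]
6 → replaces 8 → [6, 11, 12, 13, 14, 18]
21 → extends → [6, 11, 12, 13, 14, 18, 21]
12 → already a tail → [6, 11, 12, 13, 14, 18, 21]
Length 7; one witness is 8, 11, 12, 13, 14, 18, 21.

8, 11, 12, 13, 14, 18, 21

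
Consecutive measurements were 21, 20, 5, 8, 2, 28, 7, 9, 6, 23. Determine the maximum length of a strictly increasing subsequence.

4

Track the smallest tail for each achievable length (strict):
21 → extends → [21]
20 → replaces 21 → [20]
5 → replaces 20 → [5]
8 → extends → [5, 8]
2 → replaces 5 → [2, 8]
28 → extends → [2, 8, 28]
7 → replaces 8 → [2, 7, 28]
9 → replaces 28 → [2, 7, 9]
6 → replaces 7 → [2, 6, 9]
23 → extends → [2, 6, 9, 23]
Four tails, so the longest strictly increasing subsequence has length 4 (e.g. 5, 8, 9, 23).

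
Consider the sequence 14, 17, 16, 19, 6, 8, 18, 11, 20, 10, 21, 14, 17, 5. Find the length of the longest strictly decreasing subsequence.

Let dp[i] be the longest strictly decreasing subsequence ending at i:
i:      1  2  3  4  5  6  7  8  9 10 11 12 13 14
a[i]:  14 17 16 19  6  8 18 11 20 10 21 14 17  5
dp:     1  1  2  1  3  3  2  3  1  4  1  3  3  5
Maximum is 5.

5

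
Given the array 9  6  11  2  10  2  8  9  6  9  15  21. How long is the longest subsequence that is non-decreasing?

7

Track the smallest tail for each achievable length (allowing ties):
9 → extends → [9]
6 → replaces 9 → [6]
11 → extends → [6, 11]
2 → replaces 6 → [2, 11]
10 → replaces 11 → [2, 10]
2 → replaces 10 → [2, 2]
8 → extends → [2, 2, 8]
9 → extends → [2, 2, 8, 9]
6 → replaces 8 → [2, 2, 6, 9]
9 → extends → [2, 2, 6, 9, 9]
15 → extends → [2, 2, 6, 9, 9, 15]
21 → extends → [2, 2, 6, 9, 9, 15, 21]
Seven tails, so the longest non-decreasing subsequence has length 7 (e.g. 2, 2, 8, 9, 9, 15, 21).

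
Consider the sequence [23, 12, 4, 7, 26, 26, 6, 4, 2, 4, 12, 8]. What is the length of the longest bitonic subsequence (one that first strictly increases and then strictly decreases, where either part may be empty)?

inc[i] = longest strictly increasing subsequence ending at i; dec[i] = longest strictly decreasing subsequence starting at i:
i:      1  2  3  4  5  6  7  8  9 10 11 12
a[i]:  23 12  4  7 26 26  6  4  2  4 12  8
inc:    1  1  1  2  3  3  2  1  1  2  3  3
dec:    6  5  2  4  4  4  3  2  1  1  2  1
Best peak at i=1 (value 23): inc=1, dec=6, length 1+6−1 = 6.

6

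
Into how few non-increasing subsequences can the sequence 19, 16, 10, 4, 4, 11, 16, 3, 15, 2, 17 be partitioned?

4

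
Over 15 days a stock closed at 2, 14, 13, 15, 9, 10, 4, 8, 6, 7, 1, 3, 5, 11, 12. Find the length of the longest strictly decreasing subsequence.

6

Negate each value so 'decreasing' becomes 'increasing', then run patience tails on the negated sequence:
-2 → extends → [-2]
-14 → replaces -2 → [-14]
-13 → extends → [-14, -13]
-15 → replaces -14 → [-15, -13]
-9 → extends → [-15, -13, -9]
-10 → replaces -9 → [-15, -13, -10]
-4 → extends → [-15, -13, -10, -4]
-8 → replaces -4 → [-15, -13, -10, -8]
-6 → extends → [-15, -13, -10, -8, -6]
-7 → replaces -6 → [-15, -13, -10, -8, -7]
-1 → extends → [-15, -13, -10, -8, -7, -1]
-3 → replaces -1 → [-15, -13, -10, -8, -7, -3]
-5 → replaces -3 → [-15, -13, -10, -8, -7, -5]
-11 → replaces -10 → [-15, -13, -11, -8, -7, -5]
-12 → replaces -11 → [-15, -13, -12, -8, -7, -5]
Six tails, so the longest strictly decreasing subsequence of the original has length 6.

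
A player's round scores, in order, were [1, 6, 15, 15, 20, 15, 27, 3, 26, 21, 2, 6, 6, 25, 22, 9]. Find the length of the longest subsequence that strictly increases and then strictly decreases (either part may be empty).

9

inc[i] = longest strictly increasing subsequence ending at i; dec[i] = longest strictly decreasing subsequence starting at i:
i:      1  2  3  4  5  6  7  8  9 10 11 12 13 14 15 16
a[i]:   1  6 15 15 20 15 27  3 26 21  2  6  6 25 22  9
inc:    1  2  3  3  4  3  5  2  5  5  2  3  3  6  6  4
dec:    1  3  3  3  4  3  5  2  4  2  1  1  1  3  2  1
Best peak at i=7 (value 27): inc=5, dec=5, length 5+5−1 = 9.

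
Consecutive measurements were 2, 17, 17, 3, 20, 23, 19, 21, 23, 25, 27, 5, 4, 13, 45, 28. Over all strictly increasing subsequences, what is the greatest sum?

Let S[i] be the best sum of a strictly increasing subsequence ending at i:
i:       1   2   3   4   5   6   7   8   9  10  11  12  13  14  15  16
a[i]:    2  17  17   3  20  23  19  21  23  25  27   5   4  13  45  28
S:       2  19  19   5  39  62  38  60  83 108 135  10   9  23 180 163
Maximum is 180 (e.g. 2 + 17 + 20 + 21 + 23 + 25 + 27 + 45).

180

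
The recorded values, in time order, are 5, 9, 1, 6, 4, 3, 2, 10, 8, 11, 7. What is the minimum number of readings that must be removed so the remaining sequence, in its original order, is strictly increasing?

Fewest deletions = n − (longest strictly increasing subsequence).
Patience tails:
5 → extends → [5]
9 → extends → [5, 9]
1 → replaces 5 → [1, 9]
6 → replaces 9 → [1, 6]
4 → replaces 6 → [1, 4]
3 → replaces 4 → [1, 3]
2 → replaces 3 → [1, 2]
10 → extends → [1, 2, 10]
8 → replaces 10 → [1, 2, 8]
11 → extends → [1, 2, 8, 11]
7 → replaces 8 → [1, 2, 7, 11]
Longest strictly increasing subsequence has length 4, so deletions = 11 − 4 = 7.

7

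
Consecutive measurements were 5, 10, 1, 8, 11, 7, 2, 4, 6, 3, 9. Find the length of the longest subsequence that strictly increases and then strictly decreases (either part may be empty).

inc[i] = longest strictly increasing subsequence ending at i; dec[i] = longest strictly decreasing subsequence starting at i:
i:      1  2  3  4  5  6  7  8  9 10 11
a[i]:   5 10  1  8 11  7  2  4  6  3  9
inc:    1  2  1  2  3  2  2  3  4  3  5
dec:    3  5  1  4  4  3  1  2  2  1  1
Best peak at i=2 (value 10): inc=2, dec=5, length 2+5−1 = 6.

6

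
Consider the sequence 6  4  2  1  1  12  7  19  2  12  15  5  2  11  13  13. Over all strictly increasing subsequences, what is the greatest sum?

40

Let S[i] be the best sum of a strictly increasing subsequence ending at i:
i:      1  2  3  4  5  6  7  8  9 10 11 12 13 14 15 16
a[i]:   6  4  2  1  1 12  7 19  2 12 15  5  2 11 13 13
S:      6  4  2  1  1 18 13 37  3 25 40  9  3 24 38 38
Maximum is 40 (e.g. 6 + 7 + 12 + 15).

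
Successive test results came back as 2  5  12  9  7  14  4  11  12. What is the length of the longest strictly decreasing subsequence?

Negate each value so 'decreasing' becomes 'increasing', then run patience tails on the negated sequence:
-2 → extends → [-2]
-5 → replaces -2 → [-5]
-12 → replaces -5 → [-12]
-9 → extends → [-12, -9]
-7 → extends → [-12, -9, -7]
-14 → replaces -12 → [-14, -9, -7]
-4 → extends → [-14, -9, -7, -4]
-11 → replaces -9 → [-14, -11, -7, -4]
-12 → replaces -11 → [-14, -12, -7, -4]
Four tails, so the longest strictly decreasing subsequence of the original has length 4.

4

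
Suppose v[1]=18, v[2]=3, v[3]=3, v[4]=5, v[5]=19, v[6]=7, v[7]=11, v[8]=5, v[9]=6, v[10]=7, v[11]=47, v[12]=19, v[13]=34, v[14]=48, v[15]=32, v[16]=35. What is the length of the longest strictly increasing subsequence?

Let dp[i] be the length of the longest such subsequence ending at index i:
i:      1  2  3  4  5  6  7  8  9 10 11 12 13 14 15 16
v[i]:  18  3  3  5 19  7 11  5  6  7 47 19 34 48 32 35
dp:     1  1  1  2  3  3  4  2  3  4  5  5  6  7  6  7
Maximum dp value is 7.

7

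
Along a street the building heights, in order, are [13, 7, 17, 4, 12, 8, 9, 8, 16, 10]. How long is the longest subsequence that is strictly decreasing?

4

Negate each value so 'decreasing' becomes 'increasing', then run patience tails on the negated sequence:
-13 → extends → [-13]
-7 → extends → [-13, -7]
-17 → replaces -13 → [-17, -7]
-4 → extends → [-17, -7, -4]
-12 → replaces -7 → [-17, -12, -4]
-8 → replaces -4 → [-17, -12, -8]
-9 → replaces -8 → [-17, -12, -9]
-8 → extends → [-17, -12, -9, -8]
-16 → replaces -12 → [-17, -16, -9, -8]
-10 → replaces -9 → [-17, -16, -10, -8]
Four tails, so the longest strictly decreasing subsequence of the original has length 4.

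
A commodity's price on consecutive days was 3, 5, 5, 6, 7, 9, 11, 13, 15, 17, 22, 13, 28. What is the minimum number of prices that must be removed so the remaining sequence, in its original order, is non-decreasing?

1

Fewest deletions = n − (longest non-decreasing subsequence).
i:      1  2  3  4  5  6  7  8  9 10 11 12 13
a[i]:   3  5  5  6  7  9 11 13 15 17 22 13 28
dp:     1  2  3  4  5  6  7  8  9 10 11  9 12
max dp = 12, so deletions = 13 − 12 = 1.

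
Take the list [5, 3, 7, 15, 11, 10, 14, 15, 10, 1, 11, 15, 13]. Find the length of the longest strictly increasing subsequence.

Track the smallest tail for each achievable length (strict):
5 → extends → [5]
3 → replaces 5 → [3]
7 → extends → [3, 7]
15 → extends → [3, 7, 15]
11 → replaces 15 → [3, 7, 11]
10 → replaces 11 → [3, 7, 10]
14 → extends → [3, 7, 10, 14]
15 → extends → [3, 7, 10, 14, 15]
10 → already a tail → [3, 7, 10, 14, 15]
1 → replaces 3 → [1, 7, 10, 14, 15]
11 → replaces 14 → [1, 7, 10, 11, 15]
15 → already a tail → [1, 7, 10, 11, 15]
13 → replaces 15 → [1, 7, 10, 11, 13]
Five tails, so the longest strictly increasing subsequence has length 5 (e.g. 5, 7, 11, 14, 15).

5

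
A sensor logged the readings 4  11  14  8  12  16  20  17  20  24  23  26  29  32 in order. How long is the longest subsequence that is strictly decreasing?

Let dp[i] be the longest strictly decreasing subsequence ending at i:
i:      1  2  3  4  5  6  7  8  9 10 11 12 13 14
a[i]:   4 11 14  8 12 16 20 17 20 24 23 26 29 32
dp:     1  1  1  2  2  1  1  2  1  1  2  1  1  1
Maximum is 2.

2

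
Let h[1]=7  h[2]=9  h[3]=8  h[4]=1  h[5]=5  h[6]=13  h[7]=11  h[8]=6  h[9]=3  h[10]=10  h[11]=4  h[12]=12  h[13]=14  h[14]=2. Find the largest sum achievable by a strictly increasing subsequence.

Let S[i] be the best sum of a strictly increasing subsequence ending at i:
i:      1  2  3  4  5  6  7  8  9 10 11 12 13 14
h[i]:   7  9  8  1  5 13 11  6  3 10  4 12 14  2
S:      7 16 15  1  6 29 27 12  4 26  8 39 53  3
Maximum is 53 (e.g. 7 + 9 + 11 + 12 + 14).

53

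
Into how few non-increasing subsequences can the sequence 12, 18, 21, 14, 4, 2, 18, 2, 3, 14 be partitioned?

3

Place each on the leftmost legal pile:
12 → new pile 1 (tops now [12])
18 → new pile 2 (tops now [12, 18])
21 → new pile 3 (tops now [12, 18, 21])
14 → pile 2 (tops now [12, 14, 21])
4 → pile 1 (tops now [4, 14, 21])
2 → pile 1 (tops now [2, 14, 21])
18 → pile 3 (tops now [2, 14, 18])
2 → pile 1 (tops now [2, 14, 18])
3 → pile 2 (tops now [2, 3, 18])
14 → pile 3 (tops now [2, 3, 14])
Three piles.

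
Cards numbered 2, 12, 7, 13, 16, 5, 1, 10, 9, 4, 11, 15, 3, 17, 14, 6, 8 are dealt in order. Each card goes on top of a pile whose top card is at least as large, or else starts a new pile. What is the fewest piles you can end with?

Place each on the leftmost legal pile:
2 → new pile 1 (tops now [2])
12 → new pile 2 (tops now [2, 12])
7 → pile 2 (tops now [2, 7])
13 → new pile 3 (tops now [2, 7, 13])
16 → new pile 4 (tops now [2, 7, 13, 16])
5 → pile 2 (tops now [2, 5, 13, 16])
1 → pile 1 (tops now [1, 5, 13, 16])
10 → pile 3 (tops now [1, 5, 10, 16])
9 → pile 3 (tops now [1, 5, 9, 16])
4 → pile 2 (tops now [1, 4, 9, 16])
11 → pile 4 (tops now [1, 4, 9, 11])
15 → new pile 5 (tops now [1, 4, 9, 11, 15])
3 → pile 2 (tops now [1, 3, 9, 11, 15])
17 → new pile 6 (tops now [1, 3, 9, 11, 15, 17])
14 → pile 5 (tops now [1, 3, 9, 11, 14, 17])
6 → pile 3 (tops now [1, 3, 6, 11, 14, 17])
8 → pile 4 (tops now [1, 3, 6, 8, 14, 17])
Six piles.

6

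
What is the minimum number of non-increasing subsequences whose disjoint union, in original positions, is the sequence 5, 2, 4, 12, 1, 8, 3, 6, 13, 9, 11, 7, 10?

Place each on the leftmost legal pile:
5 → new pile 1 (tops now [5])
2 → pile 1 (tops now [2])
4 → new pile 2 (tops now [2, 4])
12 → new pile 3 (tops now [2, 4, 12])
1 → pile 1 (tops now [1, 4, 12])
8 → pile 3 (tops now [1, 4, 8])
3 → pile 2 (tops now [1, 3, 8])
6 → pile 3 (tops now [1, 3, 6])
13 → new pile 4 (tops now [1, 3, 6, 13])
9 → pile 4 (tops now [1, 3, 6, 9])
11 → new pile 5 (tops now [1, 3, 6, 9, 11])
7 → pile 4 (tops now [1, 3, 6, 7, 11])
10 → pile 5 (tops now [1, 3, 6, 7, 10])
Five piles.

5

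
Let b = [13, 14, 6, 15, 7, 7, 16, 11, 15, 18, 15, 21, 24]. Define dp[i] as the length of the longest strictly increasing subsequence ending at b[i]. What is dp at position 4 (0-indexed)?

dp[i] = 1 + max{dp[j] : j<i, b[j]<b[i]} (or 1 if no such j):
i:      0  1  2  3  4  5  6  7  8  9 10 11 12
b[i]:  13 14  6 15  7  7 16 11 15 18 15 21 24
dp:     1  2  1  3  2  2  4  3  4  5  4  6  7
At index 4 the value is 2.

2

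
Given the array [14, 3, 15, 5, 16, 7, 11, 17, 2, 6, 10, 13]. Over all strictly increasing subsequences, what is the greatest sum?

62

Let S[i] be the best sum of a strictly increasing subsequence ending at i:
i:      1  2  3  4  5  6  7  8  9 10 11 12
a[i]:  14  3 15  5 16  7 11 17  2  6 10 13
S:     14  3 29  8 45 15 26 62  2 14 25 39
Maximum is 62 (e.g. 14 + 15 + 16 + 17).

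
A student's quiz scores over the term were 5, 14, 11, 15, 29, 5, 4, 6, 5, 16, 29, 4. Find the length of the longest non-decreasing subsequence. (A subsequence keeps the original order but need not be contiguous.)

Track the smallest tail for each achievable length (allowing ties):
5 → extends → [5]
14 → extends → [5, 14]
11 → replaces 14 → [5, 11]
15 → extends → [5, 11, 15]
29 → extends → [5, 11, 15, 29]
5 → replaces 11 → [5, 5, 15, 29]
4 → replaces 5 → [4, 5, 15, 29]
6 → replaces 15 → [4, 5, 6, 29]
5 → replaces 6 → [4, 5, 5, 29]
16 → replaces 29 → [4, 5, 5, 16]
29 → extends → [4, 5, 5, 16, 29]
4 → replaces 5 → [4, 4, 5, 16, 29]
Five tails, so the longest non-decreasing subsequence has length 5 (e.g. 5, 14, 15, 29, 29).

5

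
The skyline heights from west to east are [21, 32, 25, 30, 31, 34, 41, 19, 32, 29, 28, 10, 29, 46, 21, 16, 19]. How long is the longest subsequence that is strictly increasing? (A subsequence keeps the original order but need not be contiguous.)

Let dp[i] be the length of the longest such subsequence ending at index i:
i:      1  2  3  4  5  6  7  8  9 10 11 12 13 14 15 16 17
a[i]:  21 32 25 30 31 34 41 19 32 29 28 10 29 46 21 16 19
dp:     1  2  2  3  4  5  6  1  5  3  3  1  4  7  2  2  3
Maximum dp value is 7.

7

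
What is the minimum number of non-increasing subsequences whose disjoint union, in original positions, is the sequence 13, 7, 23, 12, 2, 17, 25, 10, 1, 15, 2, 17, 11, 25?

Place each on the leftmost legal pile:
13 → new pile 1 (tops now [13])
7 → pile 1 (tops now [7])
23 → new pile 2 (tops now [7, 23])
12 → pile 2 (tops now [7, 12])
2 → pile 1 (tops now [2, 12])
17 → new pile 3 (tops now [2, 12, 17])
25 → new pile 4 (tops now [2, 12, 17, 25])
10 → pile 2 (tops now [2, 10, 17, 25])
1 → pile 1 (tops now [1, 10, 17, 25])
15 → pile 3 (tops now [1, 10, 15, 25])
2 → pile 2 (tops now [1, 2, 15, 25])
17 → pile 4 (tops now [1, 2, 15, 17])
11 → pile 3 (tops now [1, 2, 11, 17])
25 → new pile 5 (tops now [1, 2, 11, 17, 25])
Five piles.

5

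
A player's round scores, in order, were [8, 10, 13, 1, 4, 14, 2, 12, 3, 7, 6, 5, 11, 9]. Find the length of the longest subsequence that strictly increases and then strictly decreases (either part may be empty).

8

inc[i] = longest strictly increasing subsequence ending at i; dec[i] = longest strictly decreasing subsequence starting at i:
i:      1  2  3  4  5  6  7  8  9 10 11 12 13 14
a[i]:   8 10 13  1  4 14  2 12  3  7  6  5 11  9
inc:    1  2  3  1  2  4  2  3  3  4  4  4  5  5
dec:    4  4  5  1  2  5  1  4  1  3  2  1  2  1
Best peak at i=6 (value 14): inc=4, dec=5, length 4+5−1 = 8.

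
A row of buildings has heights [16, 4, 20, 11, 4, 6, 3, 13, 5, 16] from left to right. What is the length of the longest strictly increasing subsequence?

Track the smallest tail for each achievable length (strict):
16 → extends → [16]
4 → replaces 16 → [4]
20 → extends → [4, 20]
11 → replaces 20 → [4, 11]
4 → already a tail → [4, 11]
6 → replaces 11 → [4, 6]
3 → replaces 4 → [3, 6]
13 → extends → [3, 6, 13]
5 → replaces 6 → [3, 5, 13]
16 → extends → [3, 5, 13, 16]
Four tails, so the longest strictly increasing subsequence has length 4 (e.g. 4, 11, 13, 16).

4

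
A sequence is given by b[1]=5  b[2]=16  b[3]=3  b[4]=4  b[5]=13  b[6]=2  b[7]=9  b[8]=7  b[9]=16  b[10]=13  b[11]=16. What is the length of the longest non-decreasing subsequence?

Let dp[i] be the length of the longest such subsequence ending at index i:
i:      1  2  3  4  5  6  7  8  9 10 11
b[i]:   5 16  3  4 13  2  9  7 16 13 16
dp:     1  2  1  2  3  1  3  3  4  4  5
Maximum dp value is 5.

5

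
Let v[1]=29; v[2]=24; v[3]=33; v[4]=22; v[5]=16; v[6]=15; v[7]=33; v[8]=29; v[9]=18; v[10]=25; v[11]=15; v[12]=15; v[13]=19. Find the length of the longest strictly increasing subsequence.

3

Track the smallest tail for each achievable length (strict):
29 → extends → [29]
24 → replaces 29 → [24]
33 → extends → [24, 33]
22 → replaces 24 → [22, 33]
16 → replaces 22 → [16, 33]
15 → replaces 16 → [15, 33]
33 → already a tail → [15, 33]
29 → replaces 33 → [15, 29]
18 → replaces 29 → [15, 18]
25 → extends → [15, 18, 25]
15 → already a tail → [15, 18, 25]
15 → already a tail → [15, 18, 25]
19 → replaces 25 → [15, 18, 19]
Three tails, so the longest strictly increasing subsequence has length 3 (e.g. 16, 18, 25).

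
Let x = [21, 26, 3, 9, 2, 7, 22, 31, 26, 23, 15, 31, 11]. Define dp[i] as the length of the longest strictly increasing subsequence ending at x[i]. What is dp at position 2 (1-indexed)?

dp[i] = 1 + max{dp[j] : j<i, x[j]<x[i]} (or 1 if no such j):
i:      1  2  3  4  5  6  7  8  9 10 11 12 13
x[i]:  21 26  3  9  2  7 22 31 26 23 15 31 11
dp:     1  2  1  2  1  2  3  4  4  4  3  5  3
At index 2 the value is 2.

2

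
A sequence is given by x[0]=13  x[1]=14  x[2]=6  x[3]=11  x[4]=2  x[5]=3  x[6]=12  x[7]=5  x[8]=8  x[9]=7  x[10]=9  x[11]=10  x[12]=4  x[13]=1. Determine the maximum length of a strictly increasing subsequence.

6

Let dp[i] be the length of the longest such subsequence ending at index i:
i:      0  1  2  3  4  5  6  7  8  9 10 11 12 13
x[i]:  13 14  6 11  2  3 12  5  8  7  9 10  4  1
dp:     1  2  1  2  1  2  3  3  4  4  5  6  3  1
Maximum dp value is 6.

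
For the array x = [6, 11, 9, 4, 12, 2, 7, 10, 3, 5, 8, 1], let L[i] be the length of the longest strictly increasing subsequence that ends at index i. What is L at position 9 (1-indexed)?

2

dp[i] = 1 + max{dp[j] : j<i, x[j]<x[i]} (or 1 if no such j):
i:      1  2  3  4  5  6  7  8  9 10 11 12
x[i]:   6 11  9  4 12  2  7 10  3  5  8  1
dp:     1  2  2  1  3  1  2  3  2  3  4  1
At index 9 the value is 2.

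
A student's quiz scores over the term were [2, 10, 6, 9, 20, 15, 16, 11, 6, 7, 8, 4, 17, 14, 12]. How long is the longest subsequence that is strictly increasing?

6

Track the smallest tail for each achievable length (strict):
2 → extends → [2]
10 → extends → [2, 10]
6 → replaces 10 → [2, 6]
9 → extends → [2, 6, 9]
20 → extends → [2, 6, 9, 20]
15 → replaces 20 → [2, 6, 9, 15]
16 → extends → [2, 6, 9, 15, 16]
11 → replaces 15 → [2, 6, 9, 11, 16]
6 → already a tail → [2, 6, 9, 11, 16]
7 → replaces 9 → [2, 6, 7, 11, 16]
8 → replaces 11 → [2, 6, 7, 8, 16]
4 → replaces 6 → [2, 4, 7, 8, 16]
17 → extends → [2, 4, 7, 8, 16, 17]
14 → replaces 16 → [2, 4, 7, 8, 14, 17]
12 → replaces 14 → [2, 4, 7, 8, 12, 17]
Six tails, so the longest strictly increasing subsequence has length 6 (e.g. 2, 6, 9, 15, 16, 17).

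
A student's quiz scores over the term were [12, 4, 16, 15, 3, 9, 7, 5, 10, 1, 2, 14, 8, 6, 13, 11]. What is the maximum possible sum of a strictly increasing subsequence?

37

Let S[i] be the best sum of a strictly increasing subsequence ending at i:
i:      1  2  3  4  5  6  7  8  9 10 11 12 13 14 15 16
a[i]:  12  4 16 15  3  9  7  5 10  1  2 14  8  6 13 11
S:     12  4 28 27  3 13 11  9 23  1  3 37 19 15 36 34
Maximum is 37 (e.g. 4 + 9 + 10 + 14).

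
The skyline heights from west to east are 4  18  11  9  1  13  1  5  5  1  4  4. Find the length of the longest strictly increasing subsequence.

Let dp[i] be the length of the longest such subsequence ending at index i:
i:      1  2  3  4  5  6  7  8  9 10 11 12
a[i]:   4 18 11  9  1 13  1  5  5  1  4  4
dp:     1  2  2  2  1  3  1  2  2  1  2  2
Maximum dp value is 3.

3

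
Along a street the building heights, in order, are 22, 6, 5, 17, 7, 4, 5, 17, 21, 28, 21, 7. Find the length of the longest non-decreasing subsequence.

5

Track the smallest tail for each achievable length (allowing ties):
22 → extends → [22]
6 → replaces 22 → [6]
5 → replaces 6 → [5]
17 → extends → [5, 17]
7 → replaces 17 → [5, 7]
4 → replaces 5 → [4, 7]
5 → replaces 7 → [4, 5]
17 → extends → [4, 5, 17]
21 → extends → [4, 5, 17, 21]
28 → extends → [4, 5, 17, 21, 28]
21 → replaces 28 → [4, 5, 17, 21, 21]
7 → replaces 17 → [4, 5, 7, 21, 21]
Five tails, so the longest non-decreasing subsequence has length 5 (e.g. 6, 17, 17, 21, 28).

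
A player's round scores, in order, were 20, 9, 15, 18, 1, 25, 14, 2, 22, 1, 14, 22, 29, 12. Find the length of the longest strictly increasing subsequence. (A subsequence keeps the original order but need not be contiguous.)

Track the smallest tail for each achievable length (strict):
20 → extends → [20]
9 → replaces 20 → [9]
15 → extends → [9, 15]
18 → extends → [9, 15, 18]
1 → replaces 9 → [1, 15, 18]
25 → extends → [1, 15, 18, 25]
14 → replaces 15 → [1, 14, 18, 25]
2 → replaces 14 → [1, 2, 18, 25]
22 → replaces 25 → [1, 2, 18, 22]
1 → already a tail → [1, 2, 18, 22]
14 → replaces 18 → [1, 2, 14, 22]
22 → already a tail → [1, 2, 14, 22]
29 → extends → [1, 2, 14, 22, 29]
12 → replaces 14 → [1, 2, 12, 22, 29]
Five tails, so the longest strictly increasing subsequence has length 5 (e.g. 9, 15, 18, 25, 29).

5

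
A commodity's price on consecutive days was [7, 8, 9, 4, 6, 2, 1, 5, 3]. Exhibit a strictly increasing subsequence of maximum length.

7, 8, 9

Patience tails give the LIS length; then backtrack through the dp parents:
7 → extends → [7]
8 → extends → [7, 8]
9 → extends → [7, 8, 9]
4 → replaces 7 → [4, 8, 9]
6 → replaces 8 → [4, 6, 9]
2 → replaces 4 → [2, 6, 9]
1 → replaces 2 → [1, 6, 9]
5 → replaces 6 → [1, 5, 9]
3 → replaces 5 → [1, 3, 9]
Length 3; one witness is 7, 8, 9.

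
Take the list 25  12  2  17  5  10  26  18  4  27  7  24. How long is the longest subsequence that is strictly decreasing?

Let dp[i] be the longest strictly decreasing subsequence ending at i:
i:      1  2  3  4  5  6  7  8  9 10 11 12
a[i]:  25 12  2 17  5 10 26 18  4 27  7 24
dp:     1  2  3  2  3  3  1  2  4  1  4  2
Maximum is 4.

4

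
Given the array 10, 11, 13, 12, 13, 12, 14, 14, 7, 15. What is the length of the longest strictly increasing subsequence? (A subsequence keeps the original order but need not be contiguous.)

Let dp[i] be the length of the longest such subsequence ending at index i:
i:      1  2  3  4  5  6  7  8  9 10
a[i]:  10 11 13 12 13 12 14 14  7 15
dp:     1  2  3  3  4  3  5  5  1  6
Maximum dp value is 6.

6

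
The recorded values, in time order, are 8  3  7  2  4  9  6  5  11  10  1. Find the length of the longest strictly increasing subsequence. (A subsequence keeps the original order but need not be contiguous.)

4

Track the smallest tail for each achievable length (strict):
8 → extends → [8]
3 → replaces 8 → [3]
7 → extends → [3, 7]
2 → replaces 3 → [2, 7]
4 → replaces 7 → [2, 4]
9 → extends → [2, 4, 9]
6 → replaces 9 → [2, 4, 6]
5 → replaces 6 → [2, 4, 5]
11 → extends → [2, 4, 5, 11]
10 → replaces 11 → [2, 4, 5, 10]
1 → replaces 2 → [1, 4, 5, 10]
Four tails, so the longest strictly increasing subsequence has length 4 (e.g. 3, 7, 9, 11).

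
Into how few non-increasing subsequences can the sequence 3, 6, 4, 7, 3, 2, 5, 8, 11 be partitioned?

The minimum number of non-increasing subsequences covering a sequence equals the length of its longest strictly increasing subsequence.
LIS length is 5 (e.g. 3, 6, 7, 8, 11), so 5 piles are needed.

5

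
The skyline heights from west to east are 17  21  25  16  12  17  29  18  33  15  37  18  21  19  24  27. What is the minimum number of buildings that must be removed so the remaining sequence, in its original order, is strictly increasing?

Fewest deletions = n − (longest strictly increasing subsequence).
Patience tails:
17 → extends → [17]
21 → extends → [17, 21]
25 → extends → [17, 21, 25]
16 → replaces 17 → [16, 21, 25]
12 → replaces 16 → [12, 21, 25]
17 → replaces 21 → [12, 17, 25]
29 → extends → [12, 17, 25, 29]
18 → replaces 25 → [12, 17, 18, 29]
33 → extends → [12, 17, 18, 29, 33]
15 → replaces 17 → [12, 15, 18, 29, 33]
37 → extends → [12, 15, 18, 29, 33, 37]
18 → already a tail → [12, 15, 18, 29, 33, 37]
21 → replaces 29 → [12, 15, 18, 21, 33, 37]
19 → replaces 21 → [12, 15, 18, 19, 33, 37]
24 → replaces 33 → [12, 15, 18, 19, 24, 37]
27 → replaces 37 → [12, 15, 18, 19, 24, 27]
Longest strictly increasing subsequence has length 6, so deletions = 16 − 6 = 10.

10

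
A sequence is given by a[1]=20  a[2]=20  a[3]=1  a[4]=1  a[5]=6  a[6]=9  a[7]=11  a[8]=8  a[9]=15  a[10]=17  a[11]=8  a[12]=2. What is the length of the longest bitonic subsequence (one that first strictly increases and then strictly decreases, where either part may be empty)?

inc[i] = longest strictly increasing subsequence ending at i; dec[i] = longest strictly decreasing subsequence starting at i:
i:      1  2  3  4  5  6  7  8  9 10 11 12
a[i]:  20 20  1  1  6  9 11  8 15 17  8  2
inc:    1  1  1  1  2  3  4  3  5  6  3  2
dec:    4  4  1  1  2  3  3  2  3  3  2  1
Best peak at i=10 (value 17): inc=6, dec=3, length 6+3−1 = 8.

8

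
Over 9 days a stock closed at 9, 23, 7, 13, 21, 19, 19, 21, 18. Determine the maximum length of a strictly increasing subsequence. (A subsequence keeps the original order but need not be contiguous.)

4

Let dp[i] be the length of the longest such subsequence ending at index i:
i:      1  2  3  4  5  6  7  8  9
a[i]:   9 23  7 13 21 19 19 21 18
dp:     1  2  1  2  3  3  3  4  3
Maximum dp value is 4.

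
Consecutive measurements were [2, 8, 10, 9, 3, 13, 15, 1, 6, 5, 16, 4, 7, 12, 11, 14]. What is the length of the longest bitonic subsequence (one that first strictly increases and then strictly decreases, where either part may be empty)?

inc[i] = longest strictly increasing subsequence ending at i; dec[i] = longest strictly decreasing subsequence starting at i:
i:      1  2  3  4  5  6  7  8  9 10 11 12 13 14 15 16
a[i]:   2  8 10  9  3 13 15  1  6  5 16  4  7 12 11 14
inc:    1  2  3  3  2  4  5  1  3  3  6  3  4  5  5  6
dec:    2  4  5  4  2  4  4  1  3  2  3  1  1  2  1  1
Best peak at i=7 (value 15): inc=5, dec=4, length 5+4−1 = 8.

8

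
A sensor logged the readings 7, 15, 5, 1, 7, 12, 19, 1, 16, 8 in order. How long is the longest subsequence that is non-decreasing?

4

Track the smallest tail for each achievable length (allowing ties):
7 → extends → [7]
15 → extends → [7, 15]
5 → replaces 7 → [5, 15]
1 → replaces 5 → [1, 15]
7 → replaces 15 → [1, 7]
12 → extends → [1, 7, 12]
19 → extends → [1, 7, 12, 19]
1 → replaces 7 → [1, 1, 12, 19]
16 → replaces 19 → [1, 1, 12, 16]
8 → replaces 12 → [1, 1, 8, 16]
Four tails, so the longest non-decreasing subsequence has length 4 (e.g. 7, 7, 12, 19).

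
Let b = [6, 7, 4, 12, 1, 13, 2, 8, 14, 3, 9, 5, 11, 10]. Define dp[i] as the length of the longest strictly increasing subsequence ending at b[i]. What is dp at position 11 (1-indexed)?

4

dp[i] = 1 + max{dp[j] : j<i, b[j]<b[i]} (or 1 if no such j):
i:      1  2  3  4  5  6  7  8  9 10 11 12 13 14
b[i]:   6  7  4 12  1 13  2  8 14  3  9  5 11 10
dp:     1  2  1  3  1  4  2  3  5  3  4  4  5  5
At index 11 the value is 4.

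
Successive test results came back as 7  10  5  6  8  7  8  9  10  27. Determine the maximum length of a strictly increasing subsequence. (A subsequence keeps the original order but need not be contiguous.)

7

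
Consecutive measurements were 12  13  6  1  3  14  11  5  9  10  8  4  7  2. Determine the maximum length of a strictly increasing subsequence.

5

Let dp[i] be the length of the longest such subsequence ending at index i:
i:      1  2  3  4  5  6  7  8  9 10 11 12 13 14
a[i]:  12 13  6  1  3 14 11  5  9 10  8  4  7  2
dp:     1  2  1  1  2  3  3  3  4  5  4  3  4  2
Maximum dp value is 5.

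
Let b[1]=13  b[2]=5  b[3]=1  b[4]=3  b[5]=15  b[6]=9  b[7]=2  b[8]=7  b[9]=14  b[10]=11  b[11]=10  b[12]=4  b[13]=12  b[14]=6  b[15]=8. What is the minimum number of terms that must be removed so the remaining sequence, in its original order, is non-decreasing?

10

Fewest deletions = n − (longest non-decreasing subsequence).
Patience tails:
13 → extends → [13]
5 → replaces 13 → [5]
1 → replaces 5 → [1]
3 → extends → [1, 3]
15 → extends → [1, 3, 15]
9 → replaces 15 → [1, 3, 9]
2 → replaces 3 → [1, 2, 9]
7 → replaces 9 → [1, 2, 7]
14 → extends → [1, 2, 7, 14]
11 → replaces 14 → [1, 2, 7, 11]
10 → replaces 11 → [1, 2, 7, 10]
4 → replaces 7 → [1, 2, 4, 10]
12 → extends → [1, 2, 4, 10, 12]
6 → replaces 10 → [1, 2, 4, 6, 12]
8 → replaces 12 → [1, 2, 4, 6, 8]
Longest non-decreasing subsequence has length 5, so deletions = 15 − 5 = 10.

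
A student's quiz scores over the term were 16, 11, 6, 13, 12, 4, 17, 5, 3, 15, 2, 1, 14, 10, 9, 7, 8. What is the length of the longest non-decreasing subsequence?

4

Track the smallest tail for each achievable length (allowing ties):
16 → extends → [16]
11 → replaces 16 → [11]
6 → replaces 11 → [6]
13 → extends → [6, 13]
12 → replaces 13 → [6, 12]
4 → replaces 6 → [4, 12]
17 → extends → [4, 12, 17]
5 → replaces 12 → [4, 5, 17]
3 → replaces 4 → [3, 5, 17]
15 → replaces 17 → [3, 5, 15]
2 → replaces 3 → [2, 5, 15]
1 → replaces 2 → [1, 5, 15]
14 → replaces 15 → [1, 5, 14]
10 → replaces 14 → [1, 5, 10]
9 → replaces 10 → [1, 5, 9]
7 → replaces 9 → [1, 5, 7]
8 → extends → [1, 5, 7, 8]
Four tails, so the longest non-decreasing subsequence has length 4 (e.g. 4, 5, 7, 8).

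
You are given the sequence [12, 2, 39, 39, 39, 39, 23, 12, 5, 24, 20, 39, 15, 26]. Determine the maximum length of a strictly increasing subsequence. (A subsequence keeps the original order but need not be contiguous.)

Let dp[i] be the length of the longest such subsequence ending at index i:
i:      1  2  3  4  5  6  7  8  9 10 11 12 13 14
a[i]:  12  2 39 39 39 39 23 12  5 24 20 39 15 26
dp:     1  1  2  2  2  2  2  2  2  3  3  4  3  4
Maximum dp value is 4.

4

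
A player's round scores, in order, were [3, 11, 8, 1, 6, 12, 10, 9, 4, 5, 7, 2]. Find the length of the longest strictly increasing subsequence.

Track the smallest tail for each achievable length (strict):
3 → extends → [3]
11 → extends → [3, 11]
8 → replaces 11 → [3, 8]
1 → replaces 3 → [1, 8]
6 → replaces 8 → [1, 6]
12 → extends → [1, 6, 12]
10 → replaces 12 → [1, 6, 10]
9 → replaces 10 → [1, 6, 9]
4 → replaces 6 → [1, 4, 9]
5 → replaces 9 → [1, 4, 5]
7 → extends → [1, 4, 5, 7]
2 → replaces 4 → [1, 2, 5, 7]
Four tails, so the longest strictly increasing subsequence has length 4 (e.g. 3, 4, 5, 7).

4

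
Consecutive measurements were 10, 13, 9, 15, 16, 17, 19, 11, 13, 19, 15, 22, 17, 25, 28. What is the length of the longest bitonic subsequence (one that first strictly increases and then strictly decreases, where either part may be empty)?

inc[i] = longest strictly increasing subsequence ending at i; dec[i] = longest strictly decreasing subsequence starting at i:
i:      1  2  3  4  5  6  7  8  9 10 11 12 13 14 15
a[i]:  10 13  9 15 16 17 19 11 13 19 15 22 17 25 28
inc:    1  2  1  3  4  5  6  2  3  6  4  7  5  8  9
dec:    2  2  1  2  2  2  2  1  1  2  1  2  1  1  1
Best peak at i=15 (value 28): inc=9, dec=1, length 9+1−1 = 9.

9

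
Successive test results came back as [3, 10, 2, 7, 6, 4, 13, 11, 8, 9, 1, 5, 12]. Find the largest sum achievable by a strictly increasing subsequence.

Let S[i] be the best sum of a strictly increasing subsequence ending at i:
i:      1  2  3  4  5  6  7  8  9 10 11 12 13
a[i]:   3 10  2  7  6  4 13 11  8  9  1  5 12
S:      3 13  2 10  9  7 26 24 18 27  1 12 39
Maximum is 39 (e.g. 3 + 7 + 8 + 9 + 12).

39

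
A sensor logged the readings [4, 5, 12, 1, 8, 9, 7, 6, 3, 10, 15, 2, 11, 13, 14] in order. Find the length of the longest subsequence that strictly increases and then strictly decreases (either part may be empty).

inc[i] = longest strictly increasing subsequence ending at i; dec[i] = longest strictly decreasing subsequence starting at i:
i:      1  2  3  4  5  6  7  8  9 10 11 12 13 14 15
a[i]:   4  5 12  1  8  9  7  6  3 10 15  2 11 13 14
inc:    1  2  3  1  3  4  3  3  2  5  6  2  6  7  8
dec:    3  3  6  1  5  5  4  3  2  2  2  1  1  1  1
Best peak at i=3 (value 12): inc=3, dec=6, length 3+6−1 = 8.

8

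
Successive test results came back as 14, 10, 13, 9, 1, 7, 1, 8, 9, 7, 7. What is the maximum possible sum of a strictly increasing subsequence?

25

Let S[i] be the best sum of a strictly increasing subsequence ending at i:
i:      1  2  3  4  5  6  7  8  9 10 11
a[i]:  14 10 13  9  1  7  1  8  9  7  7
S:     14 10 23  9  1  8  1 16 25  8  8
Maximum is 25 (e.g. 1 + 7 + 8 + 9).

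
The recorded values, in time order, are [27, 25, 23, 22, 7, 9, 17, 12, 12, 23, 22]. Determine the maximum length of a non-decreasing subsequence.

Track the smallest tail for each achievable length (allowing ties):
27 → extends → [27]
25 → replaces 27 → [25]
23 → replaces 25 → [23]
22 → replaces 23 → [22]
7 → replaces 22 → [7]
9 → extends → [7, 9]
17 → extends → [7, 9, 17]
12 → replaces 17 → [7, 9, 12]
12 → extends → [7, 9, 12, 12]
23 → extends → [7, 9, 12, 12, 23]
22 → replaces 23 → [7, 9, 12, 12, 22]
Five tails, so the longest non-decreasing subsequence has length 5 (e.g. 7, 9, 12, 12, 23).

5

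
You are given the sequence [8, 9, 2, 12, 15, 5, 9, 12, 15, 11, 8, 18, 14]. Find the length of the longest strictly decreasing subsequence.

4

Negate each value so 'decreasing' becomes 'increasing', then run patience tails on the negated sequence:
-8 → extends → [-8]
-9 → replaces -8 → [-9]
-2 → extends → [-9, -2]
-12 → replaces -9 → [-12, -2]
-15 → replaces -12 → [-15, -2]
-5 → replaces -2 → [-15, -5]
-9 → replaces -5 → [-15, -9]
-12 → replaces -9 → [-15, -12]
-15 → already a tail → [-15, -12]
-11 → extends → [-15, -12, -11]
-8 → extends → [-15, -12, -11, -8]
-18 → replaces -15 → [-18, -12, -11, -8]
-14 → replaces -12 → [-18, -14, -11, -8]
Four tails, so the longest strictly decreasing subsequence of the original has length 4.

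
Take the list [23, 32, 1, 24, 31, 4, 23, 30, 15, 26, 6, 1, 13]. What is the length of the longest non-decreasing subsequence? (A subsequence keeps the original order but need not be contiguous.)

Let dp[i] be the length of the longest such subsequence ending at index i:
i:      1  2  3  4  5  6  7  8  9 10 11 12 13
a[i]:  23 32  1 24 31  4 23 30 15 26  6  1 13
dp:     1  2  1  2  3  2  3  4  3  4  3  2  4
Maximum dp value is 4.

4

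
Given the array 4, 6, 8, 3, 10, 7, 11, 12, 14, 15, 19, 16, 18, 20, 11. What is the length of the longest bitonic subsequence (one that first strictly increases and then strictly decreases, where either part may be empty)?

inc[i] = longest strictly increasing subsequence ending at i; dec[i] = longest strictly decreasing subsequence starting at i:
i:      1  2  3  4  5  6  7  8  9 10 11 12 13 14 15
a[i]:   4  6  8  3 10  7 11 12 14 15 19 16 18 20 11
inc:    1  2  3  1  4  3  5  6  7  8  9  9 10 11  5
dec:    2  2  2  1  2  1  1  2  2  2  3  2  2  2  1
Best peak at i=14 (value 20): inc=11, dec=2, length 11+2−1 = 12.

12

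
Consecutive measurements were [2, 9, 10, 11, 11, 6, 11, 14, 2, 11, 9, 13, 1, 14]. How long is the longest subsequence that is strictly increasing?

Let dp[i] be the length of the longest such subsequence ending at index i:
i:      1  2  3  4  5  6  7  8  9 10 11 12 13 14
a[i]:   2  9 10 11 11  6 11 14  2 11  9 13  1 14
dp:     1  2  3  4  4  2  4  5  1  4  3  5  1  6
Maximum dp value is 6.

6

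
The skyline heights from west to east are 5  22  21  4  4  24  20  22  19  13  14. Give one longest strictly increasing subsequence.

5, 22, 24

Patience tails give the LIS length; then backtrack through the dp parents:
5 → extends → [5]
22 → extends → [5, 22]
21 → replaces 22 → [5, 21]
4 → replaces 5 → [4, 21]
4 → already a tail → [4, 21]
24 → extends → [4, 21, 24]
20 → replaces 21 → [4, 20, 24]
22 → replaces 24 → [4, 20, 22]
19 → replaces 20 → [4, 19, 22]
13 → replaces 19 → [4, 13, 22]
14 → replaces 22 → [4, 13, 14]
Length 3; one witness is 5, 22, 24.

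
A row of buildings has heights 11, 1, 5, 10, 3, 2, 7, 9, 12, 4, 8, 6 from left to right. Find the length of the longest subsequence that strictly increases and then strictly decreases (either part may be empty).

inc[i] = longest strictly increasing subsequence ending at i; dec[i] = longest strictly decreasing subsequence starting at i:
i:      1  2  3  4  5  6  7  8  9 10 11 12
a[i]:  11  1  5 10  3  2  7  9 12  4  8  6
inc:    1  1  2  3  2  2  3  4  5  3  4  4
dec:    5  1  3  4  2  1  2  3  3  1  2  1
Best peak at i=9 (value 12): inc=5, dec=3, length 5+3−1 = 7.

7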